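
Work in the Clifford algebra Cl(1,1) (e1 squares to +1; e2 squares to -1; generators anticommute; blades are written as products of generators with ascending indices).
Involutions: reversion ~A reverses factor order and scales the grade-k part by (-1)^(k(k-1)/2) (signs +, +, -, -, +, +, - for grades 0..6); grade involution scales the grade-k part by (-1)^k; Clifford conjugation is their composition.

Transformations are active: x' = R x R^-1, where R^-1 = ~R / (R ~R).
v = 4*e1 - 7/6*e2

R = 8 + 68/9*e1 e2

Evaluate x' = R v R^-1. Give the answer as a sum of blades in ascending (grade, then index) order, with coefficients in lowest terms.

~R = 8 - 68/9*e1 e2, and R ~R = 560/81, so R^-1 = ~R / (560/81).
R v = 1102/27*e1 - 356/9*e2
Answer: 3166/35*e1 - 18979/210*e2


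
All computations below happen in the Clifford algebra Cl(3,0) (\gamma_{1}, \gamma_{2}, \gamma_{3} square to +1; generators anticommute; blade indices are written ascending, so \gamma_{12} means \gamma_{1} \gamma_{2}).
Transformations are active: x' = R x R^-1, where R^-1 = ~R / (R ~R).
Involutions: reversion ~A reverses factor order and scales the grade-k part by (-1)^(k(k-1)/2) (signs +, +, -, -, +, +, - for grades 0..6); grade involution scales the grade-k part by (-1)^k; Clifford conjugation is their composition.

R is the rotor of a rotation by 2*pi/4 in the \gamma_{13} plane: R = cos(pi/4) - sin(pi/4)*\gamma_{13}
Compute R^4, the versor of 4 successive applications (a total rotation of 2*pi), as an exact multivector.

Because a rotor carries half the rotation angle, composing 4 copies of this \gamma_{13}-plane rotor multiplies the phase: 4*(pi/4) = \pi, hence R^4 = cos(\pi) - sin(\pi)*\gamma_{13}.
cos(\pi) = -1 and sin(\pi) = 0, so R^4 = -1. The total rotation 2*pi is 1 full turn, so every vector returns to itself, yet the rotor is -1, on the OTHER sheet of the double cover (an odd number of 2*pi turns).
Answer: -1


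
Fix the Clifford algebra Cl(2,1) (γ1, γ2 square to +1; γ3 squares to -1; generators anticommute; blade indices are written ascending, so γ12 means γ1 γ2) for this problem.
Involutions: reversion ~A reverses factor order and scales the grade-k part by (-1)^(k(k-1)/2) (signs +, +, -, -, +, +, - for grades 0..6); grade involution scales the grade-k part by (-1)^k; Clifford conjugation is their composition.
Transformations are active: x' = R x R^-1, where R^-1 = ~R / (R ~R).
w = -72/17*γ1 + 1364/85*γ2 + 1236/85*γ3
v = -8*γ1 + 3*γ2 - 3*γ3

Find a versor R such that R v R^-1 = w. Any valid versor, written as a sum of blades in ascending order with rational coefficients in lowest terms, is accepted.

The midline construction: v and w both square to 64, so reflecting in their sum -208/17*γ1 + 1619/85*γ2 + 981/85*γ3 exchanges them.
Answer: -208/17*γ1 + 1619/85*γ2 + 981/85*γ3


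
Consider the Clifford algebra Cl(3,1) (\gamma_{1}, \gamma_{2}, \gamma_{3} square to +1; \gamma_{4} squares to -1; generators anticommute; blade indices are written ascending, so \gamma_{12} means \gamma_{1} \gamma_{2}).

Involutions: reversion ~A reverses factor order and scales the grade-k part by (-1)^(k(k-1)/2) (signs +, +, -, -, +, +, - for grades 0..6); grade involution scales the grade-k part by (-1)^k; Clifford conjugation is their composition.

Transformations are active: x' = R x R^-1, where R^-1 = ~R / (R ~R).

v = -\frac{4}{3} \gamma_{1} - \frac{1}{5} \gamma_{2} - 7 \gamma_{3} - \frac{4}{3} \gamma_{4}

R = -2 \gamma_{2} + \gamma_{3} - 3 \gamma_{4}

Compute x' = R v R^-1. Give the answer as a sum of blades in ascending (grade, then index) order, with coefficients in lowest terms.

~R = -2 \gamma_{2} + \gamma_{3} - 3 \gamma_{4}, and R ~R = -4, so R^-1 = ~R / (-4).
R v = -\frac{53}{5} - \frac{8}{3} \gamma_{12} + \frac{4}{3} \gamma_{13} - 4 \gamma_{14} + \frac{71}{5} \gamma_{23} + \frac{31}{15} \gamma_{24} - \frac{67}{3} \gamma_{34}
Answer: \frac{4}{3} \gamma_{1} - \frac{52}{5} \gamma_{2} + \frac{123}{10} \gamma_{3} - \frac{437}{30} \gamma_{4}


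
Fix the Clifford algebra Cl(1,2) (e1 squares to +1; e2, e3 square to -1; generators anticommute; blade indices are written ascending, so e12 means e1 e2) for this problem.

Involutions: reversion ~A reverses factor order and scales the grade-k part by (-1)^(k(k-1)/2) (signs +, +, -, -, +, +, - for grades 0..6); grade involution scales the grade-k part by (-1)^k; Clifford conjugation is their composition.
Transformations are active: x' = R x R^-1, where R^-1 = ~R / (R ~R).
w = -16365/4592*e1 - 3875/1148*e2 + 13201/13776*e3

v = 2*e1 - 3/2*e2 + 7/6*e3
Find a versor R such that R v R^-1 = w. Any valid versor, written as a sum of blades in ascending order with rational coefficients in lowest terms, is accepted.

Take R = v + w = -7181/4592*e1 - 5597/1148*e2 + 29273/13776*e3. Because q(v) = q(w) = 7/18, conjugation by R sends v exactly to w.
Answer: -7181/4592*e1 - 5597/1148*e2 + 29273/13776*e3


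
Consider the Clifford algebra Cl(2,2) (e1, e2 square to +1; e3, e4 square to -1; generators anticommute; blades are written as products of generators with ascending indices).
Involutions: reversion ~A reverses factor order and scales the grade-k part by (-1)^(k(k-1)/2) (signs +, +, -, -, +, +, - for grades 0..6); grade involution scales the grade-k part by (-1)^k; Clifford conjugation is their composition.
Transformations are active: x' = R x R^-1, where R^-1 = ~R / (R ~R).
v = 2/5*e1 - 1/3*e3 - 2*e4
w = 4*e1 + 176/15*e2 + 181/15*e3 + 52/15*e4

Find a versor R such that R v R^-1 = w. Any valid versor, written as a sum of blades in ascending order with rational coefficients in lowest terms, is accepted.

R = v + w = 22/5*e1 + 176/15*e2 + 176/15*e3 + 22/15*e4 works: the equal norms (-889/225) guarantee its sandwich swaps v into w.
Answer: 22/5*e1 + 176/15*e2 + 176/15*e3 + 22/15*e4


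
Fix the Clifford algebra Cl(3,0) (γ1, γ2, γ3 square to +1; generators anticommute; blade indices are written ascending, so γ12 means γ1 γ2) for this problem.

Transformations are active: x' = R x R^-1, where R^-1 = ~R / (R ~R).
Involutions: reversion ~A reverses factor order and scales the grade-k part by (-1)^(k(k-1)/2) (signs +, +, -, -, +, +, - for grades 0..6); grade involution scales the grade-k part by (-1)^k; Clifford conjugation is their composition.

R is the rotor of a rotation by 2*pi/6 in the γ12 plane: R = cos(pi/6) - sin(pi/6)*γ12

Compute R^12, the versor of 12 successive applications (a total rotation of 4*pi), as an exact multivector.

The rotor phase is half the rotation angle and phases add under composition, so 12 steps in the γ12 plane accumulate phase 12*(pi/6) = 2*pi: R^12 = cos(2*pi) - sin(2*pi)*γ12.
cos(2*pi) = 1 and sin(2*pi) = 0, so R^12 = 1. The total rotation 4*pi is 2 full turns, so every vector returns to itself, yet the rotor is +1, back on the identity sheet (an even number of 2*pi turns).
Answer: 1


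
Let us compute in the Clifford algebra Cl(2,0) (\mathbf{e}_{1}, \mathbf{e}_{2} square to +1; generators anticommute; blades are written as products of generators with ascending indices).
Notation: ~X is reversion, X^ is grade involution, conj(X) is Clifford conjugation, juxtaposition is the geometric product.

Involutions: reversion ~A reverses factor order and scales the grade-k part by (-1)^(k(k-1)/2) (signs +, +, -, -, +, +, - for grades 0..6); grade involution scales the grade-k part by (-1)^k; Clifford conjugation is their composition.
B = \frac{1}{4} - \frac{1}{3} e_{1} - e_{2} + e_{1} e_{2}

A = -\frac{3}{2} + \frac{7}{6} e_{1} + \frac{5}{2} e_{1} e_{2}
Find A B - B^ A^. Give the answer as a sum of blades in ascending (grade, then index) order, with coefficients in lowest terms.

first term: -\frac{235}{72} - \frac{41}{24} e_{1} + \frac{7}{2} e_{2} - \frac{49}{24} e_{1} e_{2}
second term: -\frac{235}{72} - \frac{79}{24} e_{1} + \frac{1}{2} e_{2} + \frac{7}{24} e_{1} e_{2}
Answer: \frac{19}{12} e_{1} + 3 e_{2} - \frac{7}{3} e_{1} e_{2}


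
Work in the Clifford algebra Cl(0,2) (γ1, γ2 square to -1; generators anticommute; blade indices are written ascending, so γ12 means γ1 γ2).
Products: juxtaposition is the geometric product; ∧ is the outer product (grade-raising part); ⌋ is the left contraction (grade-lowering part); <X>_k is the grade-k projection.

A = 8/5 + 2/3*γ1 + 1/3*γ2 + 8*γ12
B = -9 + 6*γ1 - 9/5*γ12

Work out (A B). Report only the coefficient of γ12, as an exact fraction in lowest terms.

step 1: -4 + 3*γ1 + 231/5*γ2 - 1922/25*γ12
Answer: -1922/25


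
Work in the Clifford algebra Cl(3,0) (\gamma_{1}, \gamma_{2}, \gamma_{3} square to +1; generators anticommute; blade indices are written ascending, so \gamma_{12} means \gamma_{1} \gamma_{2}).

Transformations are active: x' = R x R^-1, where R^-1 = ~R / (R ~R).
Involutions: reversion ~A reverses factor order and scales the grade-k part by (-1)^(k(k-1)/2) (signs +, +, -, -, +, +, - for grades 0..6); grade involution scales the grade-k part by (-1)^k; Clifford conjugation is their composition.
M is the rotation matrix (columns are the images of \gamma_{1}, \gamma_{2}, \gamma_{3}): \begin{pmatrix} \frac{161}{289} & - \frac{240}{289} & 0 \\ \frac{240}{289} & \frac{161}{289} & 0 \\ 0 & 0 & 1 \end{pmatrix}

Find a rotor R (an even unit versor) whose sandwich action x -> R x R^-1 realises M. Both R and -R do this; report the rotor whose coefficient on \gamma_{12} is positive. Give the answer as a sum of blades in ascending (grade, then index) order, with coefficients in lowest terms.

Method: write R = a + b12*\gamma_{12} + b13*\gamma_{13} + b23*\gamma_{23} with a^2 + b12^2 + b13^2 + b23^2 = 1 (so R^-1 = ~R). Expanding the columns R e_j ~R gives tr M = 4a^2 - 1 and, from the antisymmetric part, M21 - M12 = -4a*b12, M13 - M31 = 4a*b13, M32 - M23 = -4a*b23.
Here tr M = \frac{611}{289}, so a^2 = (1 + tr M)/4 = \frac{225}{289} and a = ±\frac{15}{17}. Taking a = \frac{15}{17}: M21 - M12 = \frac{480}{289}, M13 - M31 = 0, M32 - M23 = 0, giving b12 = -\frac{8}{17}, b13 = 0, b23 = 0, i.e. R = \frac{15}{17} - \frac{8}{17} \gamma_{12}.
Its \gamma_{12} coefficient is negative, so report the other preimage -R.
Answer: -\frac{15}{17} + \frac{8}{17} \gamma_{12}. Key observation: the double cover Spin(3) -> SO(3) sends R and -R to the same matrix (trace \frac{611}{289} here), so the stated sign of the \gamma_{12} coefficient is what selects one sheet.


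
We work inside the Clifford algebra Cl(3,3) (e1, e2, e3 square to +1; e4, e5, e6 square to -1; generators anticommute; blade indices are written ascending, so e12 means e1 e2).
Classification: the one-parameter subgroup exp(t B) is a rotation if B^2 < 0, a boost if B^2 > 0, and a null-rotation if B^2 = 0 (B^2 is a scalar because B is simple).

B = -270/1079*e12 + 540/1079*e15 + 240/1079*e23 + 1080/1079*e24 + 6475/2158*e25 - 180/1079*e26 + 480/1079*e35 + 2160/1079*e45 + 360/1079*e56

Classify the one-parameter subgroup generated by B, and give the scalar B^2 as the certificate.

B^2 term by term: the squares give (-270/1079)^2*(e12)^2 + (540/1079)^2*(e15)^2 + (240/1079)^2*(e23)^2 + (1080/1079)^2*(e24)^2 + (6475/2158)^2*(e25)^2 + (-180/1079)^2*(e26)^2 + (480/1079)^2*(e35)^2 + (2160/1079)^2*(e45)^2 + (360/1079)^2*(e56)^2 = 72900/1164241*(-1) + 291600/1164241*(+1) + 57600/1164241*(-1) + 1166400/1164241*(+1) + 41925625/4656964*(+1) + 32400/1164241*(+1) + 230400/1164241*(+1) + 4665600/1164241*(-1) + 129600/1164241*(-1) = 25/4 (each basis 2-blade squares to minus the product of its generators' squares); cross terms between blades sharing an index anticommute and cancel; the commuting (index-disjoint) pairs give grade-4 terms 2*c*c'*(blade product), which cancel blade by blade — e1235: -259200/1164241 + 259200/1164241 = 0; e1245: -1166400/1164241 + 1166400/1164241 = 0; e1256: -194400/1164241 + 194400/1164241 = 0; e2345: 1036800/1164241 - 1036800/1164241 = 0; e2356: 172800/1164241 - 172800/1164241 = 0; e2456: 777600/1164241 - 777600/1164241 = 0 — confirming B is simple. So B^2 = 25/4.
Answer: boost, certificate B^2 = 25/4. Key observation: B^2 = 25/4 is a conjugation invariant, so its sign decides the class regardless of the surface form of B.


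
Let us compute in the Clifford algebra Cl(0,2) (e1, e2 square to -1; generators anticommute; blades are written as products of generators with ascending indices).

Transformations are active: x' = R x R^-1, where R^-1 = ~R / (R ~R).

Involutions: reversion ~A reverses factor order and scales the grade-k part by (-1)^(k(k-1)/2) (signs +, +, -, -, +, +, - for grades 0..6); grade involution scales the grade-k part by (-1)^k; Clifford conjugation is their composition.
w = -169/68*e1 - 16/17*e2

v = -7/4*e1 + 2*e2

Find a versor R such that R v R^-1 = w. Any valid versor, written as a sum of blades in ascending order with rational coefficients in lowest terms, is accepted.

Sketch: the shared square -113/16 makes R = v + w = -72/17*e1 + 18/17*e2 the natural versor; its sandwich fixes that direction, negates (v - w)/2, and sends v to w.
Answer: -72/17*e1 + 18/17*e2


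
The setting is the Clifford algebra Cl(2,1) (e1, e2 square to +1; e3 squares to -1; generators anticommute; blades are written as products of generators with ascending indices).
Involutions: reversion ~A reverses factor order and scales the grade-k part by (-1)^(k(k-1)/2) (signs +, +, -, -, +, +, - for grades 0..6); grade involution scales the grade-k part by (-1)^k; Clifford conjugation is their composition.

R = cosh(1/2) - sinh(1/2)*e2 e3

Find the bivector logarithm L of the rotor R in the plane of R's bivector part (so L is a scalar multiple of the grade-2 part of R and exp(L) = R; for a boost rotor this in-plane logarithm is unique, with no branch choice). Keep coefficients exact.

The scalar part of R is cosh(1/2), which fixes the rapidity magnitude through cosh (cosh is even, so it cannot fix the sign — the bivector part carries that); dividing the bivector part by sinh of the rapidity gives the plane, and L = rapidity * plane, where the joint sign ambiguity of (rapidity, plane) cancels in the product.
Concretely: cosh(rapidity) = cosh(1/2) gives rapidity = ±1/2, and since rapidity/sinh(rapidity) is even the sign is immaterial: L = (rapidity/sinh(rapidity)) * <R>_2 = (1/(2*sinh(1/2))) * <R>_2.
Answer: -1/2*e2 e3


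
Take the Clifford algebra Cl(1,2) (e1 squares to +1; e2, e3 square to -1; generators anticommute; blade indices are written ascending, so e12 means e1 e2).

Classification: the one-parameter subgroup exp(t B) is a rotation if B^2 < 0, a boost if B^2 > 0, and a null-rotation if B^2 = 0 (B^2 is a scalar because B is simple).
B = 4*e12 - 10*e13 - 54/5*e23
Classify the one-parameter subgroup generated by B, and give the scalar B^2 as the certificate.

B^2 term by term: the squares give (4)^2*(e12)^2 + (-10)^2*(e13)^2 + (-54/5)^2*(e23)^2 = 16*(+1) + 100*(+1) + 2916/25*(-1) = -16/25 (each basis 2-blade squares to minus the product of its generators' squares); cross terms between blades sharing an index anticommute and cancel. So B^2 = -16/25.
Answer: rotation, certificate B^2 = -16/25. Note: conjugating B changes its blade decomposition but never the scalar B^2 = -16/25, whose sign settles the classification.


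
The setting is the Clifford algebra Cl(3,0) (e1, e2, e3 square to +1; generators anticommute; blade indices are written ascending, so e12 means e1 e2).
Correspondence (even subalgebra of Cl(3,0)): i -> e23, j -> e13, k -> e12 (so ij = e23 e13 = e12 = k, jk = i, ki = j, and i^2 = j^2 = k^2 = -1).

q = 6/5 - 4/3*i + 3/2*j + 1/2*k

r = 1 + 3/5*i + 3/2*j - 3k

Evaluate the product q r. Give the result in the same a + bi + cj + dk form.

In blades: q = 6/5 + 1/2*e12 + 3/2*e13 - 4/3*e23, r = 1 - 3*e12 + 3/2*e13 + 3/5*e23.
Distribute q over r term by term (generator squares from the signature, products reordered to ascending indices): (6/5)*r = 6/5 - 18/5*e12 + 9/5*e13 + 18/25*e23; (1/2*e12)*r = 3/2 + 1/2*e12 + 3/10*e13 - 3/4*e23; (3/2*e13)*r = -9/4 - 9/10*e12 + 3/2*e13 - 9/2*e23; (-4/3*e23)*r = 4/5 - 2*e12 - 4*e13 - 4/3*e23.
Sum: 5/4 - 6*e12 - 2/5*e13 - 1759/300*e23; translating back through the correspondence:
Answer: 5/4 - 1759/300*i - 2/5*j - 6k


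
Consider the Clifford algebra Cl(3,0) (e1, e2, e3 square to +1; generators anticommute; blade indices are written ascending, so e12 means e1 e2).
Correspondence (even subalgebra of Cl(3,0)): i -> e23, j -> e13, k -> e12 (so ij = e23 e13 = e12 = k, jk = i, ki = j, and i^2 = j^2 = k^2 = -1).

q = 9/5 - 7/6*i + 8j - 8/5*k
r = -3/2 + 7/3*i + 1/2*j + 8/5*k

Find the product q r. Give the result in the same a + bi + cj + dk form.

In blades: q = 9/5 - 8/5*e12 + 8*e13 - 7/6*e23, r = -3/2 + 8/5*e12 + 1/2*e13 + 7/3*e23.
Distribute q over r term by term (generator squares from the signature, products reordered to ascending indices): (9/5)*r = -27/10 + 72/25*e12 + 9/10*e13 + 21/5*e23; (-8/5*e12)*r = 64/25 + 12/5*e12 - 56/15*e13 + 4/5*e23; (8*e13)*r = -4 - 56/3*e12 - 12*e13 + 64/5*e23; (-7/6*e23)*r = 49/18 - 7/12*e12 + 28/15*e13 + 7/4*e23.
Sum: -319/225 - 1397/100*e12 - 389/30*e13 + 391/20*e23; translating back through the correspondence:
Answer: -319/225 + 391/20*i - 389/30*j - 1397/100*k


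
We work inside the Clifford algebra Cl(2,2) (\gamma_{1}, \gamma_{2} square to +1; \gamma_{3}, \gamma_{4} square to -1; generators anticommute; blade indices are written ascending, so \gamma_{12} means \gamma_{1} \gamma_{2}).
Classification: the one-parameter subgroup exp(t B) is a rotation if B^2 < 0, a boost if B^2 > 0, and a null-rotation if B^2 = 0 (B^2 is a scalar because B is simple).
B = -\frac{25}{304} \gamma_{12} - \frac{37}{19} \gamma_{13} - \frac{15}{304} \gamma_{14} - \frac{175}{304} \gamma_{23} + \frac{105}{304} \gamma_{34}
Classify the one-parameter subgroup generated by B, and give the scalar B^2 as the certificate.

B^2 term by term: the squares give (-\frac{25}{304})^2*(\gamma_{12})^2 + (-\frac{37}{19})^2*(\gamma_{13})^2 + (-\frac{15}{304})^2*(\gamma_{14})^2 + (-\frac{175}{304})^2*(\gamma_{23})^2 + (\frac{105}{304})^2*(\gamma_{34})^2 = \frac{625}{92416}*(-1) + \frac{1369}{361}*(+1) + \frac{225}{92416}*(+1) + \frac{30625}{92416}*(+1) + \frac{11025}{92416}*(-1) = 4 (each basis 2-blade squares to minus the product of its generators' squares); cross terms between blades sharing an index anticommute and cancel; the commuting (index-disjoint) pairs give grade-4 terms 2*c*c'*(blade product), which cancel blade by blade — \gamma_{1234}: -\frac{2625}{46208} + \frac{2625}{46208} = 0 — confirming B is simple. So B^2 = 4.
Answer: boost, certificate B^2 = 4. Certificate logic: 4 is a conjugation-invariant scalar, so its sign fixes rotation versus boost versus null-rotation outright.


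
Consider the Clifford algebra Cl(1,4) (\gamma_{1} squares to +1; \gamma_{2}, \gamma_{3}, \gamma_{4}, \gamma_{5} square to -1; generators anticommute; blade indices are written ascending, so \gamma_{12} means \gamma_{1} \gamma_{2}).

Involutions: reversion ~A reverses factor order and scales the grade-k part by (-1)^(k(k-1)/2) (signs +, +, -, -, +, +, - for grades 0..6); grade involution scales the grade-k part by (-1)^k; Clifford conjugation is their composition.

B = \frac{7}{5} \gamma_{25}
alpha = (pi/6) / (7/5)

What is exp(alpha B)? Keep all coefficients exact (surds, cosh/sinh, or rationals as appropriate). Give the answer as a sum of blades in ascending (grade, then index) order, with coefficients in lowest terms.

B^2 = (\frac{7}{5})^2*(\gamma_{25})^2 = \frac{49}{25}*(-1) = -\frac{49}{25} (a basis 2-blade squares to minus the product of its generators' squares).
B^2 = -\frac{49}{25} — the negative square puts this in the circular regime; l = \frac{7}{5}, alpha*l = \frac{\pi}{6}, so exp(alpha B) = cos(\frac{\pi}{6}) + (sin(\frac{\pi}{6})/(\frac{7}{5}))*B = \frac{\sqrt{3}}{2} + (\frac{5}{14})*B.
Answer: \frac{\sqrt{3}}{2} + \frac{1}{2} \gamma_{25}


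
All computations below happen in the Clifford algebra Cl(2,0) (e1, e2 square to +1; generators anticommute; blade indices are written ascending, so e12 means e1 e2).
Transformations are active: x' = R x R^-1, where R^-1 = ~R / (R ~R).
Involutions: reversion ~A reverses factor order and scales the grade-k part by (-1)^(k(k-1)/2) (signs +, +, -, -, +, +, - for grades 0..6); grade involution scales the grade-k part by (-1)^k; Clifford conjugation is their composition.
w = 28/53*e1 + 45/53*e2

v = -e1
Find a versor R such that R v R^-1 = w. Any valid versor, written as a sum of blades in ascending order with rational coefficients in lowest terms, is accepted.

Reasoning: v^2 = w^2 = 1 since conjugation preserves the quadratic form; R = v + w = -25/53*e1 + 45/53*e2 is then valid when invertible, keeping its own part and reversing (v - w)/2.
Answer: -25/53*e1 + 45/53*e2


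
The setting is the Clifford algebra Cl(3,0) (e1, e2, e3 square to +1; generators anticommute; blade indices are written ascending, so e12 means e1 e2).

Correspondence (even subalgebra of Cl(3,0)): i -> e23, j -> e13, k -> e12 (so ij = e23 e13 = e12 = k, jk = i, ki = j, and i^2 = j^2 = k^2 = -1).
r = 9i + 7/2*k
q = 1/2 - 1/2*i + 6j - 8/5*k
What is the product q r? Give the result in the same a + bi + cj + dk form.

In blades: q = 1/2 - 8/5*e12 + 6*e13 - 1/2*e23, r = 7/2*e12 + 9*e23.
Distribute q over r term by term (generator squares from the signature, products reordered to ascending indices): (1/2)*r = 7/4*e12 + 9/2*e23; (-8/5*e12)*r = 28/5 - 72/5*e13; (6*e13)*r = -54*e12 + 21*e23; (-1/2*e23)*r = 9/2 + 7/4*e13.
Sum: 101/10 - 209/4*e12 - 253/20*e13 + 51/2*e23; translating back through the correspondence:
Answer: 101/10 + 51/2*i - 253/20*j - 209/4*k


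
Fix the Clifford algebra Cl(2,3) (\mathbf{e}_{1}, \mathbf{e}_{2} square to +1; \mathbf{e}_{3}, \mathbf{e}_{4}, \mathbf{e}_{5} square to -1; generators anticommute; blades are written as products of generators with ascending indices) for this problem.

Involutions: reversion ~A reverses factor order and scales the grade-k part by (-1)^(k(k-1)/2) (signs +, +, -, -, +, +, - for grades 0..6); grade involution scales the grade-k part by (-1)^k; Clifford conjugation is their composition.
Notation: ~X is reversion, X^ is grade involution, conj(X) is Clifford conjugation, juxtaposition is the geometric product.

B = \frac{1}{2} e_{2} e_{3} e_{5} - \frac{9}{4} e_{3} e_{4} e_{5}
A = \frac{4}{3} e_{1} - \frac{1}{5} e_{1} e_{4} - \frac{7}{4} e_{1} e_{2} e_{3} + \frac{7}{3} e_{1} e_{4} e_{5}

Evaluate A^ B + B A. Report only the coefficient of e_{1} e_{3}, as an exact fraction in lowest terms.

first term: -\frac{21}{4} e_{1} e_{3} + \frac{7}{8} e_{1} e_{5} + \frac{9}{20} e_{1} e_{3} e_{5} + \frac{7}{6} e_{1} e_{2} e_{3} e_{4} - \frac{2}{3} e_{1} e_{2} e_{3} e_{5} + \frac{63}{16} e_{1} e_{2} e_{4} e_{5} + 3 e_{1} e_{3} e_{4} e_{5} - \frac{1}{10} e_{1} e_{2} e_{3} e_{4} e_{5}
second term: -\frac{21}{4} e_{1} e_{3} + \frac{7}{8} e_{1} e_{5} - \frac{9}{20} e_{1} e_{3} e_{5} - \frac{7}{6} e_{1} e_{2} e_{3} e_{4} - \frac{2}{3} e_{1} e_{2} e_{3} e_{5} - \frac{63}{16} e_{1} e_{2} e_{4} e_{5} + 3 e_{1} e_{3} e_{4} e_{5} - \frac{1}{10} e_{1} e_{2} e_{3} e_{4} e_{5}
Answer: -\frac{21}{2}


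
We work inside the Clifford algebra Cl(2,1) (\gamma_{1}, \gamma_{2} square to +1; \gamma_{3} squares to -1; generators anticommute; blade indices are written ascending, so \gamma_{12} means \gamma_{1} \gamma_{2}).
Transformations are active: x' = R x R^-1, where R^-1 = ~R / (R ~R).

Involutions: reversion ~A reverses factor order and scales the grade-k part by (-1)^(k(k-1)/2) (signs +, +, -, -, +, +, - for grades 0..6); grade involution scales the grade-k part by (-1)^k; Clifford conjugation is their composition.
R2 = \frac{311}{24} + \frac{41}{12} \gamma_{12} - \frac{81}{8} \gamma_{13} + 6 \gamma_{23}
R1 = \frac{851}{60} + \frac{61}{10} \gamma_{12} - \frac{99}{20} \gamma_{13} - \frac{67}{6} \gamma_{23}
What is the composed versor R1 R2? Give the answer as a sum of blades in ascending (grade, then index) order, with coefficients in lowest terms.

Distribute over the terms of R1 (each basis-blade product reordered to ascending indices, repeated generators contracted through their squares):
(\frac{851}{60}) R2 = \frac{264661}{1440} + \frac{34891}{720} \gamma_{12} - \frac{22977}{160} \gamma_{13} + \frac{851}{10} \gamma_{23}
(\frac{61}{10} \gamma_{12}) R2 = -\frac{2501}{120} + \frac{18971}{240} \gamma_{12} + \frac{183}{5} \gamma_{13} + \frac{4941}{80} \gamma_{23}
(-\frac{99}{20} \gamma_{13}) R2 = \frac{8019}{160} - \frac{297}{10} \gamma_{12} - \frac{10263}{160} \gamma_{13} - \frac{1353}{80} \gamma_{23}
(-\frac{67}{6} \gamma_{23}) R2 = -67 - \frac{1809}{16} \gamma_{12} + \frac{2747}{72} \gamma_{13} - \frac{20837}{144} \gamma_{23}
Summing the partial products and collecting blades:
Answer: \frac{10517}{72} - \frac{2197}{144} \gamma_{12} - \frac{47879}{360} \gamma_{13} - \frac{10621}{720} \gamma_{23}


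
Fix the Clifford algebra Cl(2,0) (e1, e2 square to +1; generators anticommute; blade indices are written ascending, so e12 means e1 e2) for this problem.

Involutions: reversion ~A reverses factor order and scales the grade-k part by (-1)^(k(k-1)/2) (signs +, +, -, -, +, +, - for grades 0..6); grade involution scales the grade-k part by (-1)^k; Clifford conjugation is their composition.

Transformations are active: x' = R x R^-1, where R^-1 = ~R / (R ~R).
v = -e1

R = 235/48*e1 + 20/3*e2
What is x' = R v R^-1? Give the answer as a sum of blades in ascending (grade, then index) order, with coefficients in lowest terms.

~R = 235/48*e1 + 20/3*e2, and R ~R = 157625/2304, so R^-1 = ~R / (157625/2304).
R v = -235/48 + 20/3*e12
Answer: 1887/6305*e1 - 6016/6305*e2


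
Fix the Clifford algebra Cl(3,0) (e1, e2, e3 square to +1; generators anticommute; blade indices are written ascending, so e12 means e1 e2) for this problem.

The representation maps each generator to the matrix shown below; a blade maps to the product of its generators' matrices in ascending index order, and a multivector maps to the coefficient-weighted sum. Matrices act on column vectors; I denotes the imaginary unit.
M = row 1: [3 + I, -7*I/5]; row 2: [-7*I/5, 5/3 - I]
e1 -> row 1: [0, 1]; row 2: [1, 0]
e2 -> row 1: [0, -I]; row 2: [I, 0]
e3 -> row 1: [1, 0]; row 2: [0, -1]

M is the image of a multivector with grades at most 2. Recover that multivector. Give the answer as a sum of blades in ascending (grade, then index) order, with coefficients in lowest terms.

Method: 1, rho(e1), rho(e2), rho(e3) form a trace-orthogonal basis of the 2x2 complex matrices (tr(X Y) = 2 if X = Y, else 0), so M = m0*1 + m1*rho(e1) + m2*rho(e2) + m3*rho(e3) with m0 = tr(M)/2 = 7/3, m1 = tr(M rho(e1))/2 = -7*I/5, m2 = tr(M rho(e2))/2 = 0, m3 = tr(M rho(e3))/2 = 2/3 + I.
Multiplying table entries, the bivector images are rho(e12) = I*rho(e3), rho(e13) = -I*rho(e2), rho(e23) = I*rho(e1); with real blade coefficients the real parts of m0..m3 are the coefficients of 1, e1, e2, e3 and the imaginary parts give the bivectors (e23: Im m1, e13: -Im m2, e12: Im m3).
Answer: 7/3 + 2/3*e3 + e12 - 7/5*e23


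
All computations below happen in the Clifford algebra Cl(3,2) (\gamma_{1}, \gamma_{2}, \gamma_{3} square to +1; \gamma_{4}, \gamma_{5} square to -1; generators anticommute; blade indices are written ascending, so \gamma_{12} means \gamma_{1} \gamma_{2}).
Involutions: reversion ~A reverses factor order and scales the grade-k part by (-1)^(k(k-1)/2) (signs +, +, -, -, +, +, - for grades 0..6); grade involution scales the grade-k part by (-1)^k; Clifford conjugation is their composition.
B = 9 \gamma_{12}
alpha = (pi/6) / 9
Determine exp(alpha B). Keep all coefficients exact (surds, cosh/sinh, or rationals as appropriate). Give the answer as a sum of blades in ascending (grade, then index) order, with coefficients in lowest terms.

B^2 = (9)^2*(\gamma_{12})^2 = 81*(-1) = -81 (a basis 2-blade squares to minus the product of its generators' squares).
B^2 = -81 — a negative square means the series sums to a rotation: l = 9, alpha*l = \frac{\pi}{6}, so exp(alpha B) = cos(\frac{\pi}{6}) + (sin(\frac{\pi}{6})/9)*B = \frac{\sqrt{3}}{2} + (\frac{1}{18})*B.
Answer: \frac{\sqrt{3}}{2} + \frac{1}{2} \gamma_{12}


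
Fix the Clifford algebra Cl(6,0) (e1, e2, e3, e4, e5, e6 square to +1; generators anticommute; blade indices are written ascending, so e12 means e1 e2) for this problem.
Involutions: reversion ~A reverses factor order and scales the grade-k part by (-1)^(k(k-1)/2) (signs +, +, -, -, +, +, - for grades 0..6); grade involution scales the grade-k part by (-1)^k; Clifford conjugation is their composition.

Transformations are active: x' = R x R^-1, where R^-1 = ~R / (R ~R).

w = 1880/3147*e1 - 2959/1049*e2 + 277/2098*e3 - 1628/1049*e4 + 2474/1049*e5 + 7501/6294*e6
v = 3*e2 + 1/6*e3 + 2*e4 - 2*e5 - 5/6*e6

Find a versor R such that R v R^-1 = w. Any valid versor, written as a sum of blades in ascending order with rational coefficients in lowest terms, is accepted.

Since q(v) = q(w) = 319/18, the sum R = v + w = 1880/3147*e1 + 188/1049*e2 + 940/3147*e3 + 470/1049*e4 + 376/1049*e5 + 376/1049*e6 does the job whenever invertible.
Answer: 1880/3147*e1 + 188/1049*e2 + 940/3147*e3 + 470/1049*e4 + 376/1049*e5 + 376/1049*e6


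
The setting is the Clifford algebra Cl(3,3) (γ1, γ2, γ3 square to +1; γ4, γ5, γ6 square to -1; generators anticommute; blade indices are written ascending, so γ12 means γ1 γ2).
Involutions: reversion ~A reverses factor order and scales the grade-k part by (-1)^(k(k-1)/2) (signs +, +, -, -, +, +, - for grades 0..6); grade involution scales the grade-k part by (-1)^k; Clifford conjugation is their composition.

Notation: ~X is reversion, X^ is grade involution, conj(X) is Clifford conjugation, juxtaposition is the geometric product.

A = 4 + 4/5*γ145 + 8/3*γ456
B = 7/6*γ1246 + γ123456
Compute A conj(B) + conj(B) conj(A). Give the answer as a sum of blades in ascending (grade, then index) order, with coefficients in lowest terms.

first term: 8/3*γ123 + 28/9*γ125 + 4/5*γ236 + 14/15*γ256 + 14/3*γ1246 - 4*γ123456
second term: -8/3*γ123 + 28/9*γ125 - 4/5*γ236 + 14/15*γ256 + 14/3*γ1246 - 4*γ123456
Answer: 56/9*γ125 + 28/15*γ256 + 28/3*γ1246 - 8*γ123456


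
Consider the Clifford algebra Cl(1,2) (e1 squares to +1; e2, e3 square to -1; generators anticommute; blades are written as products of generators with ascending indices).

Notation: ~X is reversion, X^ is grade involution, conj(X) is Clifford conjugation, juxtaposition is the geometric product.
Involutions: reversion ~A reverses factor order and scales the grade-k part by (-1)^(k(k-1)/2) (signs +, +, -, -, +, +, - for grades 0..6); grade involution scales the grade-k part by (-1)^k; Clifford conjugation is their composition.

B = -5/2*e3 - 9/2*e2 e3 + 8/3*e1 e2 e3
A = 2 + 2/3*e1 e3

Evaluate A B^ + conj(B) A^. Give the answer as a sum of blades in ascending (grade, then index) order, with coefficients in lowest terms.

first term: -5/3*e1 + 16/9*e2 + 5*e3 - 3*e1 e2 - 9*e2 e3 - 16/3*e1 e2 e3
second term: 5/3*e1 - 16/9*e2 + 5*e3 - 3*e1 e2 + 9*e2 e3 + 16/3*e1 e2 e3
Answer: 10*e3 - 6*e1 e2


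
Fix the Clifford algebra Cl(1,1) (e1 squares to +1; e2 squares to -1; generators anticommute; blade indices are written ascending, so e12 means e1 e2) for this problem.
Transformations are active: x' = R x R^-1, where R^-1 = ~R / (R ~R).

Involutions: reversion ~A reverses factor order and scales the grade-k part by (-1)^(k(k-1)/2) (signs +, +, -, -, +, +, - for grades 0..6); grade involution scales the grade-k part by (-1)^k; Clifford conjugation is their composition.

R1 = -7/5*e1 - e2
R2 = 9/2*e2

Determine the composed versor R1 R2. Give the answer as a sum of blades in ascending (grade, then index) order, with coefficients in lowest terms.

Distribute over the terms of R2 (each basis-blade product reordered to ascending indices, repeated generators contracted through their squares):
R1 (9/2*e2) = 9/2 - 63/10*e12
Answer: 9/2 - 63/10*e12


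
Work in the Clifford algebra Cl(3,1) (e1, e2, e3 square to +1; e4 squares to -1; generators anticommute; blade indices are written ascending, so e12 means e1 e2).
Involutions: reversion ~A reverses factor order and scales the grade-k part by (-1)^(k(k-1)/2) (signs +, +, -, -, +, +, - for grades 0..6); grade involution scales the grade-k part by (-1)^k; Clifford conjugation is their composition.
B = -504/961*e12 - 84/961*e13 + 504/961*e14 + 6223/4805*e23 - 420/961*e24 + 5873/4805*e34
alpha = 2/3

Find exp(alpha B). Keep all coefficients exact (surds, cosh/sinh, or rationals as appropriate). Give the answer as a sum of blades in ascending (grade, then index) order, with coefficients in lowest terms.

B^2 term by term: the squares give (-504/961)^2*(e12)^2 + (-84/961)^2*(e13)^2 + (504/961)^2*(e14)^2 + (6223/4805)^2*(e23)^2 + (-420/961)^2*(e24)^2 + (5873/4805)^2*(e34)^2 = 254016/923521*(-1) + 7056/923521*(-1) + 254016/923521*(+1) + 38725729/23088025*(-1) + 176400/923521*(+1) + 34492129/23088025*(+1) = 0 (each basis 2-blade squares to minus the product of its generators' squares); cross terms between blades sharing an index anticommute and cancel; the commuting (index-disjoint) pairs give grade-4 terms 2*c*c'*(blade product), which cancel blade by blade — e1234: -5919984/4617605 - 70560/923521 + 6272784/4617605 = 0 — confirming B is simple. So B^2 = 0.
B^2 = 0, hence only two terms survive: exp(alpha B) = 1 + alpha B (parabolic case).
Answer: 1 - 336/961*e12 - 56/961*e13 + 336/961*e14 + 12446/14415*e23 - 280/961*e24 + 11746/14415*e34


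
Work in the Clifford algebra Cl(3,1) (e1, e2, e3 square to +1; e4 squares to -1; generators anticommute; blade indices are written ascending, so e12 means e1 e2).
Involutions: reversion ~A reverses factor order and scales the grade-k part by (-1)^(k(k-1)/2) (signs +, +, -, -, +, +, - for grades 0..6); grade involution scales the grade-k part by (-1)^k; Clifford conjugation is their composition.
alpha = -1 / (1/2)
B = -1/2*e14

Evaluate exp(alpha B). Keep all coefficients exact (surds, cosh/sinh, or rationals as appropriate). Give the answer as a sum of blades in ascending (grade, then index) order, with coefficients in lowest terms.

B^2 = (-1/2)^2*(e14)^2 = 1/4*(+1) = 1/4 (a basis 2-blade squares to minus the product of its generators' squares).
B^2 = 1/4 — hyperbolic case — the even/odd split gives cosh and sinh: l = 1/2, alpha*l = -1, so exp(alpha B) = cosh(-1) + (sinh(-1)/(1/2))*B = cosh(1) + (-2*sinh(1))*B.
Answer: cosh(1) + sinh(1)*e14


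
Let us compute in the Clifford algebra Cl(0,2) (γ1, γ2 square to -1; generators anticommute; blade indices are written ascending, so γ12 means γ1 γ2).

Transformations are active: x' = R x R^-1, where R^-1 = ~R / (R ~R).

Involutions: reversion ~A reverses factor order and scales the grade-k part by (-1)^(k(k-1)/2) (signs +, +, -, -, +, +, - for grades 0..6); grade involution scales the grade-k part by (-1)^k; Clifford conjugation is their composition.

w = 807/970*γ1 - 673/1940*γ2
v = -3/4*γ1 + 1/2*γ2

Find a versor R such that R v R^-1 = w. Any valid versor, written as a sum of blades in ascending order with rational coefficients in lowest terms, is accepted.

Why this works: both vectors square to -13/16, so q(v) = q(w) and R = v + w = 159/1940*γ1 + 297/1940*γ2 carries v to w — its own direction survives, the complement (v - w)/2 flips.
Answer: 159/1940*γ1 + 297/1940*γ2


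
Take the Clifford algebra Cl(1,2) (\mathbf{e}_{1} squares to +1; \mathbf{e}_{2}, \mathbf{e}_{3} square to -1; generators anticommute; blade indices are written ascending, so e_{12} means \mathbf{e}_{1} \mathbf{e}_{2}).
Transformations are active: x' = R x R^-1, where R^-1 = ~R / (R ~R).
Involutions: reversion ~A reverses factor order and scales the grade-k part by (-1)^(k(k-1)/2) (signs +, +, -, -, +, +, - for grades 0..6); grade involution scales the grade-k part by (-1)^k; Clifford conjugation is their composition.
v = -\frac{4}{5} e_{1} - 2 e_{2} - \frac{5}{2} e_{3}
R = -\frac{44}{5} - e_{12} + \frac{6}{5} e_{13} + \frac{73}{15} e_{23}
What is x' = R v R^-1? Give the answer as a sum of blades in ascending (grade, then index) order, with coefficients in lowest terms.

~R = -\frac{44}{5} + e_{12} - \frac{6}{5} e_{13} - \frac{73}{15} e_{23}, and R ~R = \frac{22204}{225}, so R^-1 = ~R / (\frac{22204}{225}).
R v = \frac{201}{25} e_{1} + \frac{869}{30} e_{2} + \frac{992}{75} e_{3} + \frac{151}{150} e_{123}
Answer: -\frac{139}{260} e_{1} - \frac{24913}{7930} e_{2} + \frac{197}{1220} e_{3}


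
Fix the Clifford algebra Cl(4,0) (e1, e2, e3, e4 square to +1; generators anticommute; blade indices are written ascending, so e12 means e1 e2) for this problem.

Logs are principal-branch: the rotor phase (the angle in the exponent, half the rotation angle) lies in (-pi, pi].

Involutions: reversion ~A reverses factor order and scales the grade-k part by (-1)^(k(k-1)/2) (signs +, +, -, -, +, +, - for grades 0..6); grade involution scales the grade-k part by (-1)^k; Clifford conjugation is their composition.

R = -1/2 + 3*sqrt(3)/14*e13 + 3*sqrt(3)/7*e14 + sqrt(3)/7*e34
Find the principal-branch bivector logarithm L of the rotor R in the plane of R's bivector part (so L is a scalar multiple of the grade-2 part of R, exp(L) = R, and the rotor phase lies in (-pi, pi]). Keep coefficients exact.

The scalar part of R is -1/2, and that scalar determines the rotor phase on the principal branch; recovering the unit plane as bivector-part over sine of the phase gives L = phase * plane.
Concretely: cos(phase) = -1/2 gives phase = ±2*pi/3, and since phase/sin(phase) is even the sign is immaterial: L = (phase/sin(phase)) * <R>_2 = (4*sqrt(3)*pi/9) * <R>_2.
Answer: 2*pi/7*e13 + 4*pi/7*e14 + 4*pi/21*e34


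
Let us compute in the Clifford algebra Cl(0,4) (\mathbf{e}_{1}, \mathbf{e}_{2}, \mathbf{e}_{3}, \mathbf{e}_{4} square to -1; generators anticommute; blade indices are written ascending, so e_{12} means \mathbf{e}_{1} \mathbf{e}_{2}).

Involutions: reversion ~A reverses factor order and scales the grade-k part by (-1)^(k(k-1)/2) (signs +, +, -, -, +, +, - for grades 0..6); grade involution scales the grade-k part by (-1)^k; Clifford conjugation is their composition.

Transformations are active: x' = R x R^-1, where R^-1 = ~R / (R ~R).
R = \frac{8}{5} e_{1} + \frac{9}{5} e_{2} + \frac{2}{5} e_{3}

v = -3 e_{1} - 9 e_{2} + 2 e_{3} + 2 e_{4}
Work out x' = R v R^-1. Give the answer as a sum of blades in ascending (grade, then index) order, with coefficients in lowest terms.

~R = \frac{8}{5} e_{1} + \frac{9}{5} e_{2} + \frac{2}{5} e_{3}, and R ~R = -\frac{149}{25}, so R^-1 = ~R / (-\frac{149}{25}).
R v = \frac{101}{5} - 9 e_{12} + \frac{22}{5} e_{13} + \frac{16}{5} e_{14} + \frac{36}{5} e_{23} + \frac{18}{5} e_{24} + \frac{4}{5} e_{34}
Answer: -\frac{1169}{149} e_{1} - \frac{477}{149} e_{2} - \frac{702}{149} e_{3} - 2 e_{4}


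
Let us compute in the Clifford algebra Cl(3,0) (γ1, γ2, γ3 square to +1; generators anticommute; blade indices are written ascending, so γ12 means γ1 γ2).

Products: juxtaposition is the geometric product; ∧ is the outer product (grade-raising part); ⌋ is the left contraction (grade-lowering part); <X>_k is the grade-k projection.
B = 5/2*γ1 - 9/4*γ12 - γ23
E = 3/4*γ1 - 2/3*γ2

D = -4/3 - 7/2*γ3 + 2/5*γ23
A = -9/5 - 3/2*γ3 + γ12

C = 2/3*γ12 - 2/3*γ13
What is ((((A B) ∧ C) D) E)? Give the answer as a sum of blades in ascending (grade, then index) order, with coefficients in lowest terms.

step 1: 9/4 - 9/2*γ1 - 4*γ2 + 81/20*γ12 + 11/4*γ13 + 9/5*γ23 + 27/8*γ123
step 2: 3/2*γ12 - 3/2*γ13 - 8/3*γ123
step 3: 379/60*γ1 + 119/15*γ12 + 13/5*γ13 - 61/36*γ123
step 4: 379/80 - 238/45*γ1 - 119/20*γ2 - 39/20*γ3 - 379/90*γ12 - 61/54*γ13 - 61/48*γ23 + 26/15*γ123
Answer: 379/80 - 238/45*γ1 - 119/20*γ2 - 39/20*γ3 - 379/90*γ12 - 61/54*γ13 - 61/48*γ23 + 26/15*γ123


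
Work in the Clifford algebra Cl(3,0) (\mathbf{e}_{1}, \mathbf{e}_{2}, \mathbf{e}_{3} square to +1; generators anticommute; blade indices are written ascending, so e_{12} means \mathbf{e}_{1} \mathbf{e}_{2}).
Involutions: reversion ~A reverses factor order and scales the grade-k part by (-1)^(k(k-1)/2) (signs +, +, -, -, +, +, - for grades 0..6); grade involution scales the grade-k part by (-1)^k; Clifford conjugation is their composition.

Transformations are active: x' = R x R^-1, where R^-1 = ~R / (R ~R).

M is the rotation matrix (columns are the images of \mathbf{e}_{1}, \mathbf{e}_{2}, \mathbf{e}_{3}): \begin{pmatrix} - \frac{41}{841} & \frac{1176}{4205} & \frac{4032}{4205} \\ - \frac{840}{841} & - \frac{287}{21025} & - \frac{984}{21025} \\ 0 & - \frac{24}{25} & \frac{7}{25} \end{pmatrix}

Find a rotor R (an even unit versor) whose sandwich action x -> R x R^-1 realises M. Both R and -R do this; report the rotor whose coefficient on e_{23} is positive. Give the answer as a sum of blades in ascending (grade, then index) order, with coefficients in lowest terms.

Method: write R = a + b12*e_{12} + b13*e_{13} + b23*e_{23} with a^2 + b12^2 + b13^2 + b23^2 = 1 (so R^-1 = ~R). Expanding the columns R e_j ~R gives tr M = 4a^2 - 1 and, from the antisymmetric part, M21 - M12 = -4a*b12, M13 - M31 = 4a*b13, M32 - M23 = -4a*b23.
Here tr M = \frac{183}{841}, so a^2 = (1 + tr M)/4 = \frac{256}{841} and a = ±\frac{16}{29}. Taking a = \frac{16}{29}: M21 - M12 = -\frac{5376}{4205}, M13 - M31 = \frac{4032}{4205}, M32 - M23 = -\frac{768}{841}, giving b12 = \frac{84}{145}, b13 = \frac{63}{145}, b23 = \frac{12}{29}, i.e. R = \frac{16}{29} + \frac{84}{145} e_{12} + \frac{63}{145} e_{13} + \frac{12}{29} e_{23}.
Its e_{23} coefficient is already positive.
Answer: \frac{16}{29} + \frac{84}{145} e_{12} + \frac{63}{145} e_{13} + \frac{12}{29} e_{23}. Sheet selection: the two-to-one cover makes ±R indistinguishable at the matrix level (trace \frac{183}{841}), so uniqueness comes from the required sign on e_{23}.
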